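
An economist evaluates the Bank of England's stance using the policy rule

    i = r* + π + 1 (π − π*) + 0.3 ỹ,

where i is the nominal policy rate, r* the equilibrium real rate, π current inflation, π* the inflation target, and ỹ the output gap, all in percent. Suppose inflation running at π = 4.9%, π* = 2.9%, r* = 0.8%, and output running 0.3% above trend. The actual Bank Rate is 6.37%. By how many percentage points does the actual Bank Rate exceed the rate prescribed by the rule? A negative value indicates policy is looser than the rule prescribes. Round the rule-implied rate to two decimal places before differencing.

Output 0.3% above potential → ỹ = 0.3.
i = 0.8 + 4.9 + 1 × (4.9 − 2.9) + 0.3 × 0.3
   = 0.8 + 4.9 + 2 + 0.09 = 7.79
Deviation = 6.37 − 7.79 = -1.42 pp.

-1.42 pp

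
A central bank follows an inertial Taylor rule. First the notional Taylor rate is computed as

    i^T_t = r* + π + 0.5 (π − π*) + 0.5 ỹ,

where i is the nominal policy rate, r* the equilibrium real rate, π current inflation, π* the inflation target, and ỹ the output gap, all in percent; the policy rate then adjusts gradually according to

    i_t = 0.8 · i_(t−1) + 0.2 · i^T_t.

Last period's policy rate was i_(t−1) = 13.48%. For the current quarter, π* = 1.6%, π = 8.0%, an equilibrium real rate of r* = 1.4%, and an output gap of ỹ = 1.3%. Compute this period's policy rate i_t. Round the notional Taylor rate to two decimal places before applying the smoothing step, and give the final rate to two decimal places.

i^T_t = 1.4 + 8.0 + 0.5 × (8.0 − 1.6) + 0.5 × 1.3
   = 1.4 + 8 + 3.2 + 0.65 = 13.25
i_t = 0.8 × 13.48 + 0.2 × 13.25 = 10.784 + 2.65 = 13.43

13.43%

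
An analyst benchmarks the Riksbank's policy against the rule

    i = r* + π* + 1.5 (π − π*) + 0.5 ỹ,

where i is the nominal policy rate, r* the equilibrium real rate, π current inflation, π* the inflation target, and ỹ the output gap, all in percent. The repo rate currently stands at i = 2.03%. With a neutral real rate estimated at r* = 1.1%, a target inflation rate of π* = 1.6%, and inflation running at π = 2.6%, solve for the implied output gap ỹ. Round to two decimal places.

0.5 ỹ = 2.03 − 1.1 − 1.6 − 1.5 × (2.6 − 1.6) = -2.17
ỹ = -2.17 / 0.5 = -4.34

-4.34%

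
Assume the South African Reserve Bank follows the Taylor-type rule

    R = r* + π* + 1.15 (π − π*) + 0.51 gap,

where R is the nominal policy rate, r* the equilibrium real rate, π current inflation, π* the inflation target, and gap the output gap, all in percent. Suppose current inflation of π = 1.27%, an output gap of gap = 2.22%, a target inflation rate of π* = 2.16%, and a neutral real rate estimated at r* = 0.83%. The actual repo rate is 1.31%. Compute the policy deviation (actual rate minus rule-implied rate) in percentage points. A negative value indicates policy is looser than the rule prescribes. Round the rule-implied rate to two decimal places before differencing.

R = 0.83 + 2.16 + 1.15 × (1.27 − 2.16) + 0.51 × 2.22
   = 0.83 + 2.16 − 1.0235 + 1.1322 = 3.10
Deviation = 1.31 − 3.10 = -1.79 pp.

-1.79 pp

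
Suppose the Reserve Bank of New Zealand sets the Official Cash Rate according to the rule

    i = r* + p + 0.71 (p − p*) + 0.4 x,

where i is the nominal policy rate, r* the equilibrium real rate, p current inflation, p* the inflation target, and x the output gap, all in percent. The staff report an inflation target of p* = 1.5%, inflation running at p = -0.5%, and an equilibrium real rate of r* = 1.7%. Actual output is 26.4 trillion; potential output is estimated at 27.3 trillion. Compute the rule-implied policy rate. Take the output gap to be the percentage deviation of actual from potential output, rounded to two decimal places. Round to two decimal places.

-1.54%

Output gap = 100 × (26.4 − 27.3) / 27.3 = -3.30%.
i = 1.70 + (-0.50) + 0.71 × (-0.50 − 1.50) + 0.4 × (-3.30)
   = 1.70 − 0.5 − 1.42 − 1.32 = -1.54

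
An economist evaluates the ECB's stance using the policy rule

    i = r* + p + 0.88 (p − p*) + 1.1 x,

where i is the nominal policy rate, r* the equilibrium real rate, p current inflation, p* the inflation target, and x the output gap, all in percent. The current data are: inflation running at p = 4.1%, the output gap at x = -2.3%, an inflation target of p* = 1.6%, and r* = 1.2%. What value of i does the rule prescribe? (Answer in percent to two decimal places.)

i = 1.2 + 4.1 + 0.88 × (4.1 − 1.6) + 1.1 × (-2.3)
   = 1.2 + 4.1 + 2.2 − 2.53 = 4.97

4.97%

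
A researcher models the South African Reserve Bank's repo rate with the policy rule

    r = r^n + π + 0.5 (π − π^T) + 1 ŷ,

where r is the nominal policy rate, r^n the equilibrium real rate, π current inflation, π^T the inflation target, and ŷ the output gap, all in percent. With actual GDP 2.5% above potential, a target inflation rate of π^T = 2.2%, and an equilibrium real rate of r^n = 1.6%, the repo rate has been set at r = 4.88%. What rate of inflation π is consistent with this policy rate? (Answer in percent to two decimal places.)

1.25%

Output 2.5% above potential → ŷ = 2.5.
Collecting π: r = r^n + (1 + 0.5) π − 0.5 π^T + 1 ŷ
1.5 π = 4.88 − 1.6 + 0.5 × 2.2 − 1 × 2.5 = 1.88
π = 1.88 / 1.5 = 1.25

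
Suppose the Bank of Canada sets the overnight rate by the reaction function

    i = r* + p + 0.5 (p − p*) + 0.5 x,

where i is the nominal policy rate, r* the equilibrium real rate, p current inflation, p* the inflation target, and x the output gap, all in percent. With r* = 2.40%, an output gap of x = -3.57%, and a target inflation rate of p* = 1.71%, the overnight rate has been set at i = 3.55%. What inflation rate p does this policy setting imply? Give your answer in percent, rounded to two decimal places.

Collecting p: i = r* + (1 + 0.5) p − 0.5 p* + 0.5 x
1.5 p = 3.55 − 2.40 + 0.5 × 1.71 − 0.5 × (-3.57) = 3.79
p = 3.79 / 1.5 = 2.53

2.53%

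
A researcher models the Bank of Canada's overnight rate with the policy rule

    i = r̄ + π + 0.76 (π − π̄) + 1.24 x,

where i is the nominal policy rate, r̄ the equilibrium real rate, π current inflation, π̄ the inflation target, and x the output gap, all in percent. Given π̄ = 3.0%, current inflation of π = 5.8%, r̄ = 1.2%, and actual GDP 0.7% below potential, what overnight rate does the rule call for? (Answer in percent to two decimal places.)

8.26%

Output 0.7% below potential → x = -0.7.
i = 1.2 + 5.8 + 0.76 × (5.8 − 3.0) + 1.24 × (-0.7)
   = 1.2 + 5.8 + 2.128 − 0.868 = 8.26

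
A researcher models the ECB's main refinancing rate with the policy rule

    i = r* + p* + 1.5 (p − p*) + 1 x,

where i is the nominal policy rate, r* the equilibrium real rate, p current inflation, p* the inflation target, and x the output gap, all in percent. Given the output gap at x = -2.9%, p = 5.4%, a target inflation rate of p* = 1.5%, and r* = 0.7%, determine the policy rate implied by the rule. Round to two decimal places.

5.15%

i = 0.7 + 1.5 + 1.5 × (5.4 − 1.5) + 1 × (-2.9)
   = 0.7 + 1.5 + 5.85 − 2.9 = 5.15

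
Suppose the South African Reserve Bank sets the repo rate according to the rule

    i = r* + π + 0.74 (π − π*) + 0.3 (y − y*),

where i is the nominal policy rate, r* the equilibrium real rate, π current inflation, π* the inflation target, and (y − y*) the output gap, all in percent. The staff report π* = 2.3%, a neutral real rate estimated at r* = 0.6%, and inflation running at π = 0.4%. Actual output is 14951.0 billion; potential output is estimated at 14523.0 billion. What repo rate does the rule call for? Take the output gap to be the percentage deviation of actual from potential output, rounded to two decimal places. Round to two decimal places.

Output gap = 100 × (14951.0 − 14523.0) / 14523.0 = 2.95%.
i = 0.60 + 0.40 + 0.74 × (0.40 − 2.30) + 0.3 × 2.95
   = 0.60 + 0.4 − 1.406 + 0.885 = 0.48

0.48%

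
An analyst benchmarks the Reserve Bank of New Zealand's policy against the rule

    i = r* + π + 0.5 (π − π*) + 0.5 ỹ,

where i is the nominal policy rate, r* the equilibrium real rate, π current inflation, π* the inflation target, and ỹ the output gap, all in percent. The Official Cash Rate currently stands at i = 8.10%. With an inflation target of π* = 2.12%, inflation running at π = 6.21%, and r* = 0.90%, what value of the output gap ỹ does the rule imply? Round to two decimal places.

0.5 ỹ = 8.10 − 0.90 − 6.21 − 0.5 × (6.21 − 2.12) = -1.055
ỹ = -1.055 / 0.5 = -2.11

-2.11%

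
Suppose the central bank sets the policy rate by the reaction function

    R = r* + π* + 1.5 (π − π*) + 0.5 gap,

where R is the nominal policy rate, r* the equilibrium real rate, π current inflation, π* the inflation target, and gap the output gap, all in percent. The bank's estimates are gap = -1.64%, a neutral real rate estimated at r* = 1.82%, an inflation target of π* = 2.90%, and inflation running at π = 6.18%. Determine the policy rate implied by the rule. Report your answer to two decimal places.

R = 1.82 + 2.90 + 1.5 × (6.18 − 2.90) + 0.5 × (-1.64)
   = 1.82 + 2.9 + 4.92 − 0.82 = 8.82

8.82%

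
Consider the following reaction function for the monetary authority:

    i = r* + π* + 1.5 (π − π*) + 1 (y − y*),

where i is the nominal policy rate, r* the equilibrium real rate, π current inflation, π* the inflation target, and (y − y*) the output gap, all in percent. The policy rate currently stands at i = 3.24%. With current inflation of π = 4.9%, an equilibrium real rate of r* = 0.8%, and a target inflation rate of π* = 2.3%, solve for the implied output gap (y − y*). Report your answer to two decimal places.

1 (y − y*) = 3.24 − 0.8 − 2.3 − 1.5 × (4.9 − 2.3) = -3.76
(y − y*) = -3.76 / 1 = -3.76

-3.76%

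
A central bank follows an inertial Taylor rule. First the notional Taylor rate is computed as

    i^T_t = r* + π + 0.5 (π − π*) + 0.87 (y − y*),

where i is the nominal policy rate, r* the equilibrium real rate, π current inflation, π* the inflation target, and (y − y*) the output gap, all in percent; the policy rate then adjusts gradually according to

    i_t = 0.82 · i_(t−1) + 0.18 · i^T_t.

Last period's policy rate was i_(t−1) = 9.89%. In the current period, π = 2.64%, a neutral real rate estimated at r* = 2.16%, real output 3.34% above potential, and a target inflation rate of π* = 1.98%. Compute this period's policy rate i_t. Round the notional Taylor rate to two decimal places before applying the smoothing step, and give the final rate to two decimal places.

9.56%

Output 3.34% above potential → (y − y*) = 3.34.
i^T_t = 2.16 + 2.64 + 0.5 × (2.64 − 1.98) + 0.87 × 3.34
   = 2.16 + 2.64 + 0.33 + 2.9058 = 8.04
i_t = 0.82 × 9.89 + 0.18 × 8.04 = 8.1098 + 1.4472 = 9.56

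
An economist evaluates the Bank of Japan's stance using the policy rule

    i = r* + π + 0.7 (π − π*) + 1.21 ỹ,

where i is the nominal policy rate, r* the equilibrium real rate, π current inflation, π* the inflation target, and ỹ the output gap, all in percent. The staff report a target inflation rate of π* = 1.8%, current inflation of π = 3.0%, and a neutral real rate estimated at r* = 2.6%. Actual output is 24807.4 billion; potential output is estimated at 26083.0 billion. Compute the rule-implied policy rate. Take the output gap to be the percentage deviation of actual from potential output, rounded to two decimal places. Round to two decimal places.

Output gap = 100 × (24807.4 − 26083.0) / 26083.0 = -4.89%.
i = 2.60 + 3.00 + 0.7 × (3.00 − 1.80) + 1.21 × (-4.89)
   = 2.60 + 3 + 0.84 − 5.9169 = 0.52

0.52%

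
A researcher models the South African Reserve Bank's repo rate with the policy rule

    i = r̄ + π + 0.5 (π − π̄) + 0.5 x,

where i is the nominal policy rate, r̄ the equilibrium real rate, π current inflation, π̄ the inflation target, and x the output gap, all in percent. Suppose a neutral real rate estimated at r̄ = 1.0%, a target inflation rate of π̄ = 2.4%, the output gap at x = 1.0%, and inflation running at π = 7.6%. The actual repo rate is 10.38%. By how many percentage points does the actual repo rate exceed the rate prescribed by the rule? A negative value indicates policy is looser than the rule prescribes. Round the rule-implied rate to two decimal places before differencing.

i = 1.0 + 7.6 + 0.5 × (7.6 − 2.4) + 0.5 × 1.0
   = 1.0 + 7.6 + 2.6 + 0.5 = 11.70
Deviation = 10.38 − 11.70 = -1.32 pp.

-1.32 pp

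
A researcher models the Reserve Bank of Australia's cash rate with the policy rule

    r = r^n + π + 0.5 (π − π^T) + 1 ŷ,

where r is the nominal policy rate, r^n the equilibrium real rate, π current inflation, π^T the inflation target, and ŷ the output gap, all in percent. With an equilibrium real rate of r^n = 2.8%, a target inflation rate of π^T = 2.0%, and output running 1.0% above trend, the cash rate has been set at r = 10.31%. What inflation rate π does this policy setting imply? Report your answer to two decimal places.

Output 1.0% above potential → ŷ = 1.0.
Collecting π: r = r^n + (1 + 0.5) π − 0.5 π^T + 1 ŷ
1.5 π = 10.31 − 2.8 + 0.5 × 2.0 − 1 × 1.0 = 7.51
π = 7.51 / 1.5 = 5.01

5.01%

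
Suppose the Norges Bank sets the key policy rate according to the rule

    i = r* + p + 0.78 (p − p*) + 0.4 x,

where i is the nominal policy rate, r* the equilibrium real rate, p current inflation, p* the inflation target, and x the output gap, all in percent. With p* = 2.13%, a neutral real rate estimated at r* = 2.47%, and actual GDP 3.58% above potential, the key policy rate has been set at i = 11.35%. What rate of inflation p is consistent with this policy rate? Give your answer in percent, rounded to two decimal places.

Output 3.58% above potential → x = 3.58.
Collecting p: i = r* + (1 + 0.78) p − 0.78 p* + 0.4 x
1.78 p = 11.35 − 2.47 + 0.78 × 2.13 − 0.4 × 3.58 = 9.1094
p = 9.1094 / 1.78 = 5.12

5.12%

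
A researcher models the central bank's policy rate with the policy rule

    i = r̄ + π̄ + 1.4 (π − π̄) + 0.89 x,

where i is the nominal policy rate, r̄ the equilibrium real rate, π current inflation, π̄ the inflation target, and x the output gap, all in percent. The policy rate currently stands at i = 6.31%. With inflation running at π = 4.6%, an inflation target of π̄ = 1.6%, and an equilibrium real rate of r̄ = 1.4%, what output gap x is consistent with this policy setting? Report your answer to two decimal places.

-1.00%

0.89 x = 6.31 − 1.4 − 1.6 − 1.4 × (4.6 − 1.6) = -0.89
x = -0.89 / 0.89 = -1.00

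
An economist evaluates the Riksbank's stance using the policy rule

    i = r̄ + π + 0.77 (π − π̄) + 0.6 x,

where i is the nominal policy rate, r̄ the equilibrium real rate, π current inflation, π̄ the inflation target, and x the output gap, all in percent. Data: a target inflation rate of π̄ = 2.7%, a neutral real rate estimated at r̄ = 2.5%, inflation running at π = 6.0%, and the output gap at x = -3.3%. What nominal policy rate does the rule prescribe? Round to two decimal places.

i = 2.5 + 6.0 + 0.77 × (6.0 − 2.7) + 0.6 × (-3.3)
   = 2.5 + 6 + 2.541 − 1.98 = 9.06

9.06%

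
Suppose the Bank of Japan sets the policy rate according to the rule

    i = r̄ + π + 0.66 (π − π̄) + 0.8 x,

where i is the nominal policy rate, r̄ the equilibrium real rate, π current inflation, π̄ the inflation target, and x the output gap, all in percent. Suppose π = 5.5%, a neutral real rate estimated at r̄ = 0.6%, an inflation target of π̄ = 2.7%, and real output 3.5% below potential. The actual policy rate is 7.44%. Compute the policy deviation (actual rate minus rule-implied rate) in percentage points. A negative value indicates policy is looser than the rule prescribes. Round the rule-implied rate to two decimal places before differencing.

2.29 pp

Output 3.5% below potential → x = -3.5.
i = 0.6 + 5.5 + 0.66 × (5.5 − 2.7) + 0.8 × (-3.5)
   = 0.6 + 5.5 + 1.848 − 2.8 = 5.15
Deviation = 7.44 − 5.15 = 2.29 pp.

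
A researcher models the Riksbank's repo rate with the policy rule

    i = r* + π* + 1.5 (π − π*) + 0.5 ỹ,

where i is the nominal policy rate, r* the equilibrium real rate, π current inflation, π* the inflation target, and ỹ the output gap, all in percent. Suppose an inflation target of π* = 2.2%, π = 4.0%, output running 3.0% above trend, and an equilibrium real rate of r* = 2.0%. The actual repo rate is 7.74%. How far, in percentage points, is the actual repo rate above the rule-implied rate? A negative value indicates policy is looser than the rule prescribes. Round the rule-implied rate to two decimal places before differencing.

-0.66 pp

Output 3.0% above potential → ỹ = 3.0.
i = 2.0 + 2.2 + 1.5 × (4.0 − 2.2) + 0.5 × 3.0
   = 2.0 + 2.2 + 2.7 + 1.5 = 8.40
Deviation = 7.74 − 8.40 = -0.66 pp.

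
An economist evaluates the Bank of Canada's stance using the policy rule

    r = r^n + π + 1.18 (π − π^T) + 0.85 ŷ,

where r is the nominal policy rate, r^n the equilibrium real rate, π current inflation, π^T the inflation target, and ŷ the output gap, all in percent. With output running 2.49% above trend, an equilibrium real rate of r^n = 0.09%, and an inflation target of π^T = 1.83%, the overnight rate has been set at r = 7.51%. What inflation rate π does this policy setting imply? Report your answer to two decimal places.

Output 2.49% above potential → ŷ = 2.49.
Collecting π: r = r^n + (1 + 1.18) π − 1.18 π^T + 0.85 ŷ
2.18 π = 7.51 − 0.09 + 1.18 × 1.83 − 0.85 × 2.49 = 7.4629
π = 7.4629 / 2.18 = 3.42

3.42%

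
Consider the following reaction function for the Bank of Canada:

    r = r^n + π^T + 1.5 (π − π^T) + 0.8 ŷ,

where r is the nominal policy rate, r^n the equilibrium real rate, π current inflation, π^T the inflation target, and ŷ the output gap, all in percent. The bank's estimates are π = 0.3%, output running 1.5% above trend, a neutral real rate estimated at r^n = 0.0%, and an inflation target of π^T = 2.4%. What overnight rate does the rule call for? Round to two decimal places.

0.45%

Output 1.5% above potential → ŷ = 1.5.
r = 0.0 + 2.4 + 1.5 × (0.3 − 2.4) + 0.8 × 1.5
   = 0.0 + 2.4 − 3.15 + 1.2 = 0.45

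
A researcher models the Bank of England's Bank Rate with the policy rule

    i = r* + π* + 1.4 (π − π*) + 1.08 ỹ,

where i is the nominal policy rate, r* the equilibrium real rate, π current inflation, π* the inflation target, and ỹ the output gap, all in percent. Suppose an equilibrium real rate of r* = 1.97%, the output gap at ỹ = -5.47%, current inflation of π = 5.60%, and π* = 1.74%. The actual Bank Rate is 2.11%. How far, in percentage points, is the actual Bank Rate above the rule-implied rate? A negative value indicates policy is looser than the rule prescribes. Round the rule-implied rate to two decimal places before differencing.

i = 1.97 + 1.74 + 1.4 × (5.60 − 1.74) + 1.08 × (-5.47)
   = 1.97 + 1.74 + 5.404 − 5.9076 = 3.21
Deviation = 2.11 − 3.21 = -1.10 pp.

-1.10 pp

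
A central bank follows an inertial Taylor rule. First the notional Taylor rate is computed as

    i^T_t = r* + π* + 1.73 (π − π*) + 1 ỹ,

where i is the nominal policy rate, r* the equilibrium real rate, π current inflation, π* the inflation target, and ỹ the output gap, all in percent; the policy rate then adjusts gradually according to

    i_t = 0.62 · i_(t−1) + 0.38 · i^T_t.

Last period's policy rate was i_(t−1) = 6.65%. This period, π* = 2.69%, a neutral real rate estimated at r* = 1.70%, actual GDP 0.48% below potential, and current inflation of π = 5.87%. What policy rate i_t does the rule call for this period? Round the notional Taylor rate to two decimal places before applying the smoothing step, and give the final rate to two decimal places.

7.70%

Output 0.48% below potential → ỹ = -0.48.
i^T_t = 1.70 + 2.69 + 1.73 × (5.87 − 2.69) + 1 × (-0.48)
   = 1.70 + 2.69 + 5.5014 − 0.48 = 9.41
i_t = 0.62 × 6.65 + 0.38 × 9.41 = 4.123 + 3.5758 = 7.70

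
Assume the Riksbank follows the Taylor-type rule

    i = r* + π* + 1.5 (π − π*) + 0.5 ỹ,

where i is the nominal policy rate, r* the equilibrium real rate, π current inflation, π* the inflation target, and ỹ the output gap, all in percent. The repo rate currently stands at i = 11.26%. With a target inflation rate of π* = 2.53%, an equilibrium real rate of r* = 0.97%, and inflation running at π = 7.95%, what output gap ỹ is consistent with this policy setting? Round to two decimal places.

0.5 ỹ = 11.26 − 0.97 − 2.53 − 1.5 × (7.95 − 2.53) = -0.37
ỹ = -0.37 / 0.5 = -0.74

-0.74%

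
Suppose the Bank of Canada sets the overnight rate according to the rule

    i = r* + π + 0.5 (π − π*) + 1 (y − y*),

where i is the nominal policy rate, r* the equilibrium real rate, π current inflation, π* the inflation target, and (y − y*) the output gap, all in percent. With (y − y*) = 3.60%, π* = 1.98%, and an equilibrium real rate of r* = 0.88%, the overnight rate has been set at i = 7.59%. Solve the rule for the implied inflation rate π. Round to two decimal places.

Collecting π: i = r* + (1 + 0.5) π − 0.5 π* + 1 (y − y*)
1.5 π = 7.59 − 0.88 + 0.5 × 1.98 − 1 × 3.60 = 4.1
π = 4.1 / 1.5 = 2.73

2.73%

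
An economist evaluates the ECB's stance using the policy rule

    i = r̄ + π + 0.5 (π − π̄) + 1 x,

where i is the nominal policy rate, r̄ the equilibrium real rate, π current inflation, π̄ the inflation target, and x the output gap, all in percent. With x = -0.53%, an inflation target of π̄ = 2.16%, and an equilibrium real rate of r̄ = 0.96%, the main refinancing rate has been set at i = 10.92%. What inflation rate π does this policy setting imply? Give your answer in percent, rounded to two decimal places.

Collecting π: i = r̄ + (1 + 0.5) π − 0.5 π̄ + 1 x
1.5 π = 10.92 − 0.96 + 0.5 × 2.16 − 1 × (-0.53) = 11.57
π = 11.57 / 1.5 = 7.71

7.71%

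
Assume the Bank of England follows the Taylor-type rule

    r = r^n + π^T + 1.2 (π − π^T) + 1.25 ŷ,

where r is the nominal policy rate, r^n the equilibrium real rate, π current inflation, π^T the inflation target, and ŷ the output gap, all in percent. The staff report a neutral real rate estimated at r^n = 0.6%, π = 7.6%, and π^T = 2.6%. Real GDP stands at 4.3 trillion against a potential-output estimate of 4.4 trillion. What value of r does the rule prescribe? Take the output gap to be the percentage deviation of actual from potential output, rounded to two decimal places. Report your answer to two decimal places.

Output gap = 100 × (4.3 − 4.4) / 4.4 = -2.27%.
r = 0.60 + 2.60 + 1.2 × (7.60 − 2.60) + 1.25 × (-2.27)
   = 0.60 + 2.6 + 6 − 2.8375 = 6.36

6.36%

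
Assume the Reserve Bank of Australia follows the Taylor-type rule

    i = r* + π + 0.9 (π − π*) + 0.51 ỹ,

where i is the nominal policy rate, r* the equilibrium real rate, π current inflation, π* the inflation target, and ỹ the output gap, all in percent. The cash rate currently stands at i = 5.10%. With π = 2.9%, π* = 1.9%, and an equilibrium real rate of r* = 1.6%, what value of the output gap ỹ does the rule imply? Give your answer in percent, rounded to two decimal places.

-0.59%

0.51 ỹ = 5.10 − 1.6 − 2.9 − 0.9 × (2.9 − 1.9) = -0.3
ỹ = -0.3 / 0.51 = -0.59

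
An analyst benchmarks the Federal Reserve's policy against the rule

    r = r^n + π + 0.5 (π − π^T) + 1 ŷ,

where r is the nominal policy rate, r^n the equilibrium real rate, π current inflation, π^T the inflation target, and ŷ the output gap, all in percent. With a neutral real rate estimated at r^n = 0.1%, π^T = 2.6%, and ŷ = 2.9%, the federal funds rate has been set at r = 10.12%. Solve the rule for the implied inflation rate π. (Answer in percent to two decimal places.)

5.61%

Collecting π: r = r^n + (1 + 0.5) π − 0.5 π^T + 1 ŷ
1.5 π = 10.12 − 0.1 + 0.5 × 2.6 − 1 × 2.9 = 8.42
π = 8.42 / 1.5 = 5.61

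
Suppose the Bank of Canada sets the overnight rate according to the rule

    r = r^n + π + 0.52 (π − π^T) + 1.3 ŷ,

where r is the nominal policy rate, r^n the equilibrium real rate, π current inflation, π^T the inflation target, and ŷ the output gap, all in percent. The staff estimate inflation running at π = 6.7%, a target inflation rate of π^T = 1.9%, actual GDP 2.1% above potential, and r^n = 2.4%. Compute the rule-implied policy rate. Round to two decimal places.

14.33%

Output 2.1% above potential → ŷ = 2.1.
r = 2.4 + 6.7 + 0.52 × (6.7 − 1.9) + 1.3 × 2.1
   = 2.4 + 6.7 + 2.496 + 2.73 = 14.33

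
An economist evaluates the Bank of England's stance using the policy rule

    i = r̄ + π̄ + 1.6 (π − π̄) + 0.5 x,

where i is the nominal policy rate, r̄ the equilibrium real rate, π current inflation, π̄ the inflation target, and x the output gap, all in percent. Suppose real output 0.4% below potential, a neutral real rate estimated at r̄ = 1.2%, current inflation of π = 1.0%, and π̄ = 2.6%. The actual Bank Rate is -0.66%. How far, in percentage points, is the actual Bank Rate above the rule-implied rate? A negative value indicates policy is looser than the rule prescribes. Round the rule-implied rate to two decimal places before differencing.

-1.70 pp

Output 0.4% below potential → x = -0.4.
i = 1.2 + 2.6 + 1.6 × (1.0 − 2.6) + 0.5 × (-0.4)
   = 1.2 + 2.6 − 2.56 − 0.2 = 1.04
Deviation = -0.66 − 1.04 = -1.70 pp.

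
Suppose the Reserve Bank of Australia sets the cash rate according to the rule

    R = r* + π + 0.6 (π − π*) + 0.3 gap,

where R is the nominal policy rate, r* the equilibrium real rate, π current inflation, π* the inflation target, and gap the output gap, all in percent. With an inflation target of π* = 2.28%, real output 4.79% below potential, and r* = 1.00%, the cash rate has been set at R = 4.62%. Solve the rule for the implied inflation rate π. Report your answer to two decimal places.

Output 4.79% below potential → gap = -4.79.
Collecting π: R = r* + (1 + 0.6) π − 0.6 π* + 0.3 gap
1.6 π = 4.62 − 1.00 + 0.6 × 2.28 − 0.3 × (-4.79) = 6.425
π = 6.425 / 1.6 = 4.02

4.02%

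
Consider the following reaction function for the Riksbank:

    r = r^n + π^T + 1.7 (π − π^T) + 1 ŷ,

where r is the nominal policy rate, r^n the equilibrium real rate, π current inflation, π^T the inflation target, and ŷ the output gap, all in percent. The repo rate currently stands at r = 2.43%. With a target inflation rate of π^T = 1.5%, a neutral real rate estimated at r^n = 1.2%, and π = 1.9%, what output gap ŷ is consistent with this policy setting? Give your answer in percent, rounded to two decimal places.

-0.95%

1 ŷ = 2.43 − 1.2 − 1.5 − 1.7 × (1.9 − 1.5) = -0.95
ŷ = -0.95 / 1 = -0.95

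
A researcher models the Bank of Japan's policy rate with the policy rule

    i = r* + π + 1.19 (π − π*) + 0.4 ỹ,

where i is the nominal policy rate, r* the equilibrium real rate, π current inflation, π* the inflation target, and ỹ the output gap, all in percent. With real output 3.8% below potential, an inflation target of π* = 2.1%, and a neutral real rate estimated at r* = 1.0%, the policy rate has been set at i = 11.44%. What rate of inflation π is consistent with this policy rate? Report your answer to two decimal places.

Output 3.8% below potential → ỹ = -3.8.
Collecting π: i = r* + (1 + 1.19) π − 1.19 π* + 0.4 ỹ
2.19 π = 11.44 − 1.0 + 1.19 × 2.1 − 0.4 × (-3.8) = 14.459
π = 14.459 / 2.19 = 6.60

6.60%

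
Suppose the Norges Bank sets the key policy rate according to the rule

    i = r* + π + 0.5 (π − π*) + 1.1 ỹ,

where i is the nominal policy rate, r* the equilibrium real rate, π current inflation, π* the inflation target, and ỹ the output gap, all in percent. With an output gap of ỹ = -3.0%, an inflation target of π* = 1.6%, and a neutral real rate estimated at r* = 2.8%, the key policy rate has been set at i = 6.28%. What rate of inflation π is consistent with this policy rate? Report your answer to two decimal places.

5.05%

Collecting π: i = r* + (1 + 0.5) π − 0.5 π* + 1.1 ỹ
1.5 π = 6.28 − 2.8 + 0.5 × 1.6 − 1.1 × (-3.0) = 7.58
π = 7.58 / 1.5 = 5.05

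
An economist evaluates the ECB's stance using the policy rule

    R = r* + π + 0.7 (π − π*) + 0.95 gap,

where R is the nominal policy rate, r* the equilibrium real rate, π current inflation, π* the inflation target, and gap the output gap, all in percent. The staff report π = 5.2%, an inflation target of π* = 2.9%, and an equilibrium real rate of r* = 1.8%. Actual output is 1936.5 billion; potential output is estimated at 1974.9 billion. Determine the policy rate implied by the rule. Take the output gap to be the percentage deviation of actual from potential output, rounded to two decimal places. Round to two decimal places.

Output gap = 100 × (1936.5 − 1974.9) / 1974.9 = -1.94%.
R = 1.80 + 5.20 + 0.7 × (5.20 − 2.90) + 0.95 × (-1.94)
   = 1.80 + 5.2 + 1.61 − 1.843 = 6.77

6.77%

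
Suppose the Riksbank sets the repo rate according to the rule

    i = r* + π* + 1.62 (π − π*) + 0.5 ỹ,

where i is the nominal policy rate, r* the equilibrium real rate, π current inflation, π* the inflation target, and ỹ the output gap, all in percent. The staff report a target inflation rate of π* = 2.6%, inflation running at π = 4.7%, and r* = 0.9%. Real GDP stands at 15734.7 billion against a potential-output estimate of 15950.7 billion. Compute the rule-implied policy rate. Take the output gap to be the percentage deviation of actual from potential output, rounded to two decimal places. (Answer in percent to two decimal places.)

6.23%

Output gap = 100 × (15734.7 − 15950.7) / 15950.7 = -1.35%.
i = 0.90 + 2.60 + 1.62 × (4.70 − 2.60) + 0.5 × (-1.35)
   = 0.90 + 2.6 + 3.402 − 0.675 = 6.23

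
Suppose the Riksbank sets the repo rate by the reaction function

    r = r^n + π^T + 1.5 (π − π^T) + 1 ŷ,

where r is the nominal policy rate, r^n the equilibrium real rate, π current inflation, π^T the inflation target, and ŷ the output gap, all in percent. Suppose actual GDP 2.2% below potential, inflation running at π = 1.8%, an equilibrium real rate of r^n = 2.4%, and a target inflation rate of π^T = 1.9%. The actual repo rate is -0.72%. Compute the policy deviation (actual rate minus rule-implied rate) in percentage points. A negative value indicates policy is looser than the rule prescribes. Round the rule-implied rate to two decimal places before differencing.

Output 2.2% below potential → ŷ = -2.2.
r = 2.4 + 1.9 + 1.5 × (1.8 − 1.9) + 1 × (-2.2)
   = 2.4 + 1.9 − 0.15 − 2.2 = 1.95
Deviation = -0.72 − 1.95 = -2.67 pp.

-2.67 pp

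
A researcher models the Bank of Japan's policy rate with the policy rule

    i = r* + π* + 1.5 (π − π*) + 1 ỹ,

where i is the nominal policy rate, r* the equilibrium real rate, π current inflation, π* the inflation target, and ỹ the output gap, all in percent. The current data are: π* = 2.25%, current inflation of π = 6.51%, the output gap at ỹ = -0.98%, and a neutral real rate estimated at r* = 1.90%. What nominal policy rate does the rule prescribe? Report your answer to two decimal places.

i = 1.90 + 2.25 + 1.5 × (6.51 − 2.25) + 1 × (-0.98)
   = 1.90 + 2.25 + 6.39 − 0.98 = 9.56

9.56%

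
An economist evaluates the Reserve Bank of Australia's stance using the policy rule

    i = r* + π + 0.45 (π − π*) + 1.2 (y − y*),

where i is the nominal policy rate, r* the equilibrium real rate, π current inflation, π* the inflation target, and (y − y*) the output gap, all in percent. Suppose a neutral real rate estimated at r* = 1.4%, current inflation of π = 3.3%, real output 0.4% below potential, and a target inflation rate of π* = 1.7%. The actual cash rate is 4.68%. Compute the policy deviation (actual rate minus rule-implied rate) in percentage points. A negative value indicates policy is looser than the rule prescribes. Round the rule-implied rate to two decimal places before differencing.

-0.26 pp

Output 0.4% below potential → (y − y*) = -0.4.
i = 1.4 + 3.3 + 0.45 × (3.3 − 1.7) + 1.2 × (-0.4)
   = 1.4 + 3.3 + 0.72 − 0.48 = 4.94
Deviation = 4.68 − 4.94 = -0.26 pp.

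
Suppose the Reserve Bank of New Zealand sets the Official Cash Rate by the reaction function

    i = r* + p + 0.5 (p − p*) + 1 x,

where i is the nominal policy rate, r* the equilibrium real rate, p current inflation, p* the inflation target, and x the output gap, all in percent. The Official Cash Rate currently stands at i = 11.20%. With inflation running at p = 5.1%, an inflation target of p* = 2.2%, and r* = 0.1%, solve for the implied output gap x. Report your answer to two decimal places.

1 x = 11.20 − 0.1 − 5.1 − 0.5 × (5.1 − 2.2) = 4.55
x = 4.55 / 1 = 4.55

4.55%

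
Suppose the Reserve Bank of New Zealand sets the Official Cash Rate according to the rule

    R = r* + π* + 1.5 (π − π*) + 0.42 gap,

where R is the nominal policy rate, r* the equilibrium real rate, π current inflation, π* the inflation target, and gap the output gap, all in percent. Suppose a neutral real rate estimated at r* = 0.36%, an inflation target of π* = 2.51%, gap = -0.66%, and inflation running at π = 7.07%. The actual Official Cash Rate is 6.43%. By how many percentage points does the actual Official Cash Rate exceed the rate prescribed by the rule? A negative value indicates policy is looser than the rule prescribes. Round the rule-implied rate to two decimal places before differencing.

-3.00 pp

R = 0.36 + 2.51 + 1.5 × (7.07 − 2.51) + 0.42 × (-0.66)
   = 0.36 + 2.51 + 6.84 − 0.2772 = 9.43
Deviation = 6.43 − 9.43 = -3.00 pp.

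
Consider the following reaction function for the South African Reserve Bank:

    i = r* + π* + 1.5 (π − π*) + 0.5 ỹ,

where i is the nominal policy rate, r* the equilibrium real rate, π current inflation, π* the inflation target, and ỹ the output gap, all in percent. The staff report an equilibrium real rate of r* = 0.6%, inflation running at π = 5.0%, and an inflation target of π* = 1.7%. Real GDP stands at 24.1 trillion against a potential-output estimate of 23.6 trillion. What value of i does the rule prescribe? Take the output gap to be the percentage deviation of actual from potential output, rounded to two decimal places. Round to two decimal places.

Output gap = 100 × (24.1 − 23.6) / 23.6 = 2.12%.
i = 0.60 + 1.70 + 1.5 × (5.00 − 1.70) + 0.5 × 2.12
   = 0.60 + 1.7 + 4.95 + 1.06 = 8.31

8.31%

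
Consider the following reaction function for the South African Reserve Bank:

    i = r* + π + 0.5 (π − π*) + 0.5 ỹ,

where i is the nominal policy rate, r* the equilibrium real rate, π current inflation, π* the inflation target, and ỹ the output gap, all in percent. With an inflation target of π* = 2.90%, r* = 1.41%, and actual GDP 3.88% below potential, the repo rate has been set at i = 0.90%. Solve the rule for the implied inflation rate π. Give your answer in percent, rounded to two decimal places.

Output 3.88% below potential → ỹ = -3.88.
Collecting π: i = r* + (1 + 0.5) π − 0.5 π* + 0.5 ỹ
1.5 π = 0.90 − 1.41 + 0.5 × 2.90 − 0.5 × (-3.88) = 2.88
π = 2.88 / 1.5 = 1.92

1.92%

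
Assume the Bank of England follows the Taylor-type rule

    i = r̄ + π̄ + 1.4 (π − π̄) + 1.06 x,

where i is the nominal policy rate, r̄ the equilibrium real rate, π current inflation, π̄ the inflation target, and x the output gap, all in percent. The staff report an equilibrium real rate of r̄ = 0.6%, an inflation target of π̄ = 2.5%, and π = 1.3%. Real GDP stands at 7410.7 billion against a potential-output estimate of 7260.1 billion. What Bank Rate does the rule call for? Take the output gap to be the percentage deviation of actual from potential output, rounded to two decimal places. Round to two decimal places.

3.61%

Output gap = 100 × (7410.7 − 7260.1) / 7260.1 = 2.07%.
i = 0.60 + 2.50 + 1.4 × (1.30 − 2.50) + 1.06 × 2.07
   = 0.60 + 2.5 − 1.68 + 2.1942 = 3.61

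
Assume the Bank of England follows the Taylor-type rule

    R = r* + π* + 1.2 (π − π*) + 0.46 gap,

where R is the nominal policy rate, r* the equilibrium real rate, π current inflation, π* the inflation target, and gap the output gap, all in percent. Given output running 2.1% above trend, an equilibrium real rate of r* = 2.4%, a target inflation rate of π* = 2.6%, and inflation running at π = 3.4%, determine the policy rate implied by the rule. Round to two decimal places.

Output 2.1% above potential → gap = 2.1.
R = 2.4 + 2.6 + 1.2 × (3.4 − 2.6) + 0.46 × 2.1
   = 2.4 + 2.6 + 0.96 + 0.966 = 6.93

6.93%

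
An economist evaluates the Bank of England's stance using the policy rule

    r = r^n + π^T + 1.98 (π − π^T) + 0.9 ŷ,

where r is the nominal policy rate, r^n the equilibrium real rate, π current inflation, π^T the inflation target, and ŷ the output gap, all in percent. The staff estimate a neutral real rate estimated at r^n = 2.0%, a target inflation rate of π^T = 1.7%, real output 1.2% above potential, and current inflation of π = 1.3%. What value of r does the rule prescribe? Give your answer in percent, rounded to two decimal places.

Output 1.2% above potential → ŷ = 1.2.
r = 2.0 + 1.7 + 1.98 × (1.3 − 1.7) + 0.9 × 1.2
   = 2.0 + 1.7 − 0.792 + 1.08 = 3.99

3.99%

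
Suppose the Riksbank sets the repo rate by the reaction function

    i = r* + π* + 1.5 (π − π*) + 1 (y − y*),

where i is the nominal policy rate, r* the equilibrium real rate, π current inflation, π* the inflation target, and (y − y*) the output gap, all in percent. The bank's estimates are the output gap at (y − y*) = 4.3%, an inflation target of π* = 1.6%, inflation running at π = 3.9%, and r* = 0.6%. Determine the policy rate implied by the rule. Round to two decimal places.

i = 0.6 + 1.6 + 1.5 × (3.9 − 1.6) + 1 × 4.3
   = 0.6 + 1.6 + 3.45 + 4.3 = 9.95

9.95%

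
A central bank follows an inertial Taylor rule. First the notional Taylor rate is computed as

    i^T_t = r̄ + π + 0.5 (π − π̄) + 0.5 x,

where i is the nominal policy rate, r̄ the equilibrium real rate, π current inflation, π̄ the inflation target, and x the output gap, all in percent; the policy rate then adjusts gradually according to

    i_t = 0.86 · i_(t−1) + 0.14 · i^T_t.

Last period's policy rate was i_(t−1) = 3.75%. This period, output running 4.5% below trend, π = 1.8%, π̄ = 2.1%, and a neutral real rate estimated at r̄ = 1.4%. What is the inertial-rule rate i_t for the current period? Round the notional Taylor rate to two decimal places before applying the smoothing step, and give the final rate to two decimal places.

3.34%

Output 4.5% below potential → x = -4.5.
i^T_t = 1.4 + 1.8 + 0.5 × (1.8 − 2.1) + 0.5 × (-4.5)
   = 1.4 + 1.8 − 0.15 − 2.25 = 0.80
i_t = 0.86 × 3.75 + 0.14 × 0.80 = 3.225 + 0.112 = 3.34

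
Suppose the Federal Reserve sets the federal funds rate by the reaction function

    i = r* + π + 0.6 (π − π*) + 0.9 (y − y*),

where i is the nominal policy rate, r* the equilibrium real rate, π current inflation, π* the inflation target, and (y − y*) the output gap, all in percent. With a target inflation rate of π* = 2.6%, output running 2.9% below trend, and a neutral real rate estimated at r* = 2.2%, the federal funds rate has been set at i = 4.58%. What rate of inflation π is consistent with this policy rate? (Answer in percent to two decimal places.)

Output 2.9% below potential → (y − y*) = -2.9.
Collecting π: i = r* + (1 + 0.6) π − 0.6 π* + 0.9 (y − y*)
1.6 π = 4.58 − 2.2 + 0.6 × 2.6 − 0.9 × (-2.9) = 6.55
π = 6.55 / 1.6 = 4.09

4.09%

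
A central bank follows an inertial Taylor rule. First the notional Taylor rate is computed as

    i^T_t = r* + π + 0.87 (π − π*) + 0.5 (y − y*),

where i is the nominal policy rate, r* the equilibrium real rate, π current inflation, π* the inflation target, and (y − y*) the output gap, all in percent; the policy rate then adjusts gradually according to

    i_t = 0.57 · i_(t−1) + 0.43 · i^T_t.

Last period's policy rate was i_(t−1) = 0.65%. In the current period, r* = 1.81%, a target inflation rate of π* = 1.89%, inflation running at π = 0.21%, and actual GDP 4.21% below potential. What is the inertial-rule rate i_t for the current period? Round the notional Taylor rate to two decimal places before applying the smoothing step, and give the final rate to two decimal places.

Output 4.21% below potential → (y − y*) = -4.21.
i^T_t = 1.81 + 0.21 + 0.87 × (0.21 − 1.89) + 0.5 × (-4.21)
   = 1.81 + 0.21 − 1.4616 − 2.105 = -1.55
i_t = 0.57 × 0.65 + 0.43 × (-1.55) = 0.3705 − 0.6665 = -0.30

-0.30%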